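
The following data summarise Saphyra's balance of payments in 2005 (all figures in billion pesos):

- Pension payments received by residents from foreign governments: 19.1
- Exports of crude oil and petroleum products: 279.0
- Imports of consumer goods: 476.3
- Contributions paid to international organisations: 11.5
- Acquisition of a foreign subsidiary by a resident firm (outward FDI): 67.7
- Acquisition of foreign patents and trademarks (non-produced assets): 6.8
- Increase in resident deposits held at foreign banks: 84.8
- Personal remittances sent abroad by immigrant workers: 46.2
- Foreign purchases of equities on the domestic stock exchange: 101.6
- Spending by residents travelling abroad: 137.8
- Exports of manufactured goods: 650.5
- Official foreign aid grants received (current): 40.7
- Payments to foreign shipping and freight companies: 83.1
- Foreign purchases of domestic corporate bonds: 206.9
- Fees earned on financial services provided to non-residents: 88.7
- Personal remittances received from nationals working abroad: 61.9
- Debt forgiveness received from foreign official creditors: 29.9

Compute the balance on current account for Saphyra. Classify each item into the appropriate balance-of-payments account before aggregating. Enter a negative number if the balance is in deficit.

385.0

Goods: 279.0 + 650.5 - 476.3 = 453.2
Services: -137.8 - 83.1 + 88.7 = -132.2
Secondary income: 61.9 - 11.5 + 19.1 - 46.2 + 40.7 = 64.0
Current account = 453.2 + (-132.2) + 64.0 = 385.0
(Excluded from the current account — financial account: acquisition of a foreign subsidiary by a resident firm (outward FDI) 67.7, increase in resident deposits held at foreign banks 84.8, foreign purchases of equities on the domestic stock exchange 101.6, foreign purchases of domestic corporate bonds 206.9; capital account: acquisition of foreign patents and trademarks (non-produced assets) 6.8, debt forgiveness received from foreign official creditors 29.9.)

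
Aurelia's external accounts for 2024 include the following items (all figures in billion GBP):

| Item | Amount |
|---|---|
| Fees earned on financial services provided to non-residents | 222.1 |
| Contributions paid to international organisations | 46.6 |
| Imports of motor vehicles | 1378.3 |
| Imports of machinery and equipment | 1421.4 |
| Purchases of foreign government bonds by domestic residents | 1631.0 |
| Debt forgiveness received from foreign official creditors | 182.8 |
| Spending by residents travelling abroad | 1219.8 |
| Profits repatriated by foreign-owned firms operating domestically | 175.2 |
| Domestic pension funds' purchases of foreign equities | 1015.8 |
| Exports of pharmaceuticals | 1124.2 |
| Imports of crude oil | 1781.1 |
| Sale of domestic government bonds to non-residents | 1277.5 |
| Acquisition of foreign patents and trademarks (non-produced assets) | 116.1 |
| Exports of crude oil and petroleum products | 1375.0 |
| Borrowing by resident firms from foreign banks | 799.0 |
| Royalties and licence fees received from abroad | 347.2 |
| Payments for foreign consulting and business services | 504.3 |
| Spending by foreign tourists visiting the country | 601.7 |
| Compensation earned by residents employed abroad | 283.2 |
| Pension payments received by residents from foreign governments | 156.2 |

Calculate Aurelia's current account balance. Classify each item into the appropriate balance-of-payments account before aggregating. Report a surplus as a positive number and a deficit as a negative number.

-2417.1

Goods: -1378.3 + 1124.2 - 1421.4 - 1781.1 + 1375.0 = -2081.6
Services: 347.2 + 601.7 + 222.1 - 1219.8 - 504.3 = -553.1
Primary income: -175.2 + 283.2 = 108.0
Secondary income: 156.2 - 46.6 = 109.6
Current account = (-2081.6) + (-553.1) + 108.0 + 109.6 = -2417.1
(Excluded from the current account — financial account: purchases of foreign government bonds by domestic residents 1631.0, domestic pension funds' purchases of foreign equities 1015.8, sale of domestic government bonds to non-residents 1277.5, borrowing by resident firms from foreign banks 799.0; capital account: debt forgiveness received from foreign official creditors 182.8, acquisition of foreign patents and trademarks (non-produced assets) 116.1.)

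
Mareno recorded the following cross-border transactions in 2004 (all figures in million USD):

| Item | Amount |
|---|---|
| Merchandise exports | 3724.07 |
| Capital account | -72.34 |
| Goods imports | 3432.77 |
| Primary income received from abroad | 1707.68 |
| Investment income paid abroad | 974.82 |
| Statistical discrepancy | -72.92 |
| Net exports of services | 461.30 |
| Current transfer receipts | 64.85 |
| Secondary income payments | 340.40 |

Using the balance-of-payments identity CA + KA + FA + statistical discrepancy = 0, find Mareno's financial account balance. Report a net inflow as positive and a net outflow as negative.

Goods balance = 3724.07 - 3432.77 = 291.30
Services balance = 461.30
Trade balance (goods + services) = 291.30 + 461.30 = 752.60
Net primary income = 1707.68 - 974.82 = 732.86
Net secondary income = 64.85 - 340.40 = -275.55
Current account = 752.60 + 732.86 + (-275.55) = 1209.91
Financial account = -(1209.91 + (-72.34) + (-72.92)) = -1064.65

-1064.65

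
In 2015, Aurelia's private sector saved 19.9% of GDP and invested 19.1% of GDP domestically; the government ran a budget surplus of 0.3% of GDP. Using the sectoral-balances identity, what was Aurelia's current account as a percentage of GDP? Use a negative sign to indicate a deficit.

1.1

By the sectoral-balances identity, CA = (S_private - I) + (T - G).
Private balance = 19.9 - 19.1 = 0.8
Government balance (T - G) = 0.3
CA = 0.8 + 0.3 = 1.1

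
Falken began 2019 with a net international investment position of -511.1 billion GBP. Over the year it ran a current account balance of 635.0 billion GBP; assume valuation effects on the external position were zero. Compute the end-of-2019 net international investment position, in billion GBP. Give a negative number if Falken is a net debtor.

123.9

With no valuation effects, change in NIIP = current account = 635.0
End-of-year NIIP = -511.1 + 635.0 = 123.9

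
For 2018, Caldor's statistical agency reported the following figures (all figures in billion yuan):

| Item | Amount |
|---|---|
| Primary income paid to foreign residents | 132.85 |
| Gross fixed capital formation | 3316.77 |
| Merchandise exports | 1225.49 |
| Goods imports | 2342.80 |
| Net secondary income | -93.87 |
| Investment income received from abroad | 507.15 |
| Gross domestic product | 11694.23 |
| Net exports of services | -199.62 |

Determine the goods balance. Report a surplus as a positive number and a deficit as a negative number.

Goods balance = 1225.49 - 2342.80 = -1117.31

-1117.31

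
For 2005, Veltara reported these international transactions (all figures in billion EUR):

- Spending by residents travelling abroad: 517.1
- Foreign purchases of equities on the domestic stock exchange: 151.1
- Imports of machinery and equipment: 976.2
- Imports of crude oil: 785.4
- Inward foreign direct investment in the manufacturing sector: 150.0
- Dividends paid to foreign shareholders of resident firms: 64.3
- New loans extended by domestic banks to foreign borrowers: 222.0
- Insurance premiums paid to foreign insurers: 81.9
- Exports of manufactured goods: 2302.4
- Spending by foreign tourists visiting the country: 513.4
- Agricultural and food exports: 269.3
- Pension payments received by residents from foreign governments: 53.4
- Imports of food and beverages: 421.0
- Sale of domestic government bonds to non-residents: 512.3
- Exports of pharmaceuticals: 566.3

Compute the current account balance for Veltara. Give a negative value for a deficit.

Goods: 269.3 + 2302.4 - 785.4 + 566.3 - 421.0 - 976.2 = 955.4
Services: -81.9 - 517.1 + 513.4 = -85.6
Primary income: -64.3
Secondary income: 53.4
Current account = 955.4 + (-85.6) + (-64.3) + 53.4 = 858.9
(Excluded from the current account — financial account: foreign purchases of equities on the domestic stock exchange 151.1, inward foreign direct investment in the manufacturing sector 150.0, new loans extended by domestic banks to foreign borrowers 222.0, sale of domestic government bonds to non-residents 512.3.)

858.9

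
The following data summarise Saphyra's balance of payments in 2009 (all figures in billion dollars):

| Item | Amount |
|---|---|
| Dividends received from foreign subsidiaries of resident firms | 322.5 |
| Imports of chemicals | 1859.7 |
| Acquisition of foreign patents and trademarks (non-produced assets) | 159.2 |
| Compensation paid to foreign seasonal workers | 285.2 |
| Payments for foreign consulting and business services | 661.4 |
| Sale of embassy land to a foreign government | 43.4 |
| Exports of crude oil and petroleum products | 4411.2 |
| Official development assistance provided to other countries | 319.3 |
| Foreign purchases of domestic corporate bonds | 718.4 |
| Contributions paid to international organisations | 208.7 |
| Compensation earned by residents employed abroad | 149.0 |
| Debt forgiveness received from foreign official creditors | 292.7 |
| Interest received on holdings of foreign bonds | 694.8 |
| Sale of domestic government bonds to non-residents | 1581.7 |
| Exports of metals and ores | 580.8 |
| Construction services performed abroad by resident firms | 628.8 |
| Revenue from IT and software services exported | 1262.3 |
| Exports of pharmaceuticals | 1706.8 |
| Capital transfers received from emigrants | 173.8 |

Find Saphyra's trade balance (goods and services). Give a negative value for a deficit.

6068.8

Goods: 4411.2 + 580.8 + 1706.8 - 1859.7 = 4839.1
Services: 628.8 - 661.4 + 1262.3 = 1229.7
Trade balance = 4839.1 + 1229.7 = 6068.8
(Excluded from the trade balance — primary income: dividends received from foreign subsidiaries of resident firms 322.5, compensation paid to foreign seasonal workers 285.2, compensation earned by residents employed abroad 149.0, interest received on holdings of foreign bonds 694.8; capital account: acquisition of foreign patents and trademarks (non-produced assets) 159.2, sale of embassy land to a foreign government 43.4, debt forgiveness received from foreign official creditors 292.7, capital transfers received from emigrants 173.8; secondary income: official development assistance provided to other countries 319.3, contributions paid to international organisations 208.7; financial account: foreign purchases of domestic corporate bonds 718.4, sale of domestic government bonds to non-residents 1581.7.)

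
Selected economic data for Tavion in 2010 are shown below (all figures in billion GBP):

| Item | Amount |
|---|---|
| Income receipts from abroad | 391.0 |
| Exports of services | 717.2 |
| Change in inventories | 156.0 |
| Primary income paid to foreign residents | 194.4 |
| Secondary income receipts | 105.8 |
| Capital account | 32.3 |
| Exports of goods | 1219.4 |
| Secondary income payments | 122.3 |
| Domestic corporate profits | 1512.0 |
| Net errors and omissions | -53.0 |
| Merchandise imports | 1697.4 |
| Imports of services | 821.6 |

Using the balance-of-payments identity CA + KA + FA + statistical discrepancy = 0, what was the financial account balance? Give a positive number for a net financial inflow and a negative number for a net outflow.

Goods balance = 1219.4 - 1697.4 = -478.0
Services balance = 717.2 - 821.6 = -104.4
Trade balance (goods + services) = -478.0 + (-104.4) = -582.4
Net primary income = 391.0 - 194.4 = 196.6
Net secondary income = 105.8 - 122.3 = -16.5
Current account = -582.4 + 196.6 + (-16.5) = -402.3
Financial account = -(-402.3 + 32.3 + (-53.0)) = 423.0

423.0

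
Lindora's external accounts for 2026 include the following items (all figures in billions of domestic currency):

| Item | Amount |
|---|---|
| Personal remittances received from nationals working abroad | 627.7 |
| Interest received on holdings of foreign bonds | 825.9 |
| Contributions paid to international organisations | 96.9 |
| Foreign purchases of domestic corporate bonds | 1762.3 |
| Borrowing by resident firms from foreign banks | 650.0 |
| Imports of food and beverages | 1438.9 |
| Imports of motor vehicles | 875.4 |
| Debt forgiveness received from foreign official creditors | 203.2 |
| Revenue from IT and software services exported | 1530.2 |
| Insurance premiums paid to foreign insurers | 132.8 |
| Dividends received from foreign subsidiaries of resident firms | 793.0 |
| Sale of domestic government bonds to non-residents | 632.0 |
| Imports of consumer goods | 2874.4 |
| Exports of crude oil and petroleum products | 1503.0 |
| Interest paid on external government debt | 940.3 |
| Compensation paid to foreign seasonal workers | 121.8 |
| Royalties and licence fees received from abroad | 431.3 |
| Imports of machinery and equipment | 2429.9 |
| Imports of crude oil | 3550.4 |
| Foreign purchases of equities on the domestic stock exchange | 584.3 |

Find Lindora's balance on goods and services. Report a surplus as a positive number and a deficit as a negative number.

Goods: -1438.9 - 3550.4 - 875.4 - 2874.4 - 2429.9 + 1503.0 = -9666.0
Services: 1530.2 - 132.8 + 431.3 = 1828.7
Trade balance = -9666.0 + 1828.7 = -7837.3
(Excluded from the trade balance — secondary income: personal remittances received from nationals working abroad 627.7, contributions paid to international organisations 96.9; primary income: interest received on holdings of foreign bonds 825.9, dividends received from foreign subsidiaries of resident firms 793.0, interest paid on external government debt 940.3, compensation paid to foreign seasonal workers 121.8; financial account: foreign purchases of domestic corporate bonds 1762.3, borrowing by resident firms from foreign banks 650.0, sale of domestic government bonds to non-residents 632.0, foreign purchases of equities on the domestic stock exchange 584.3; capital account: debt forgiveness received from foreign official creditors 203.2.)

-7837.3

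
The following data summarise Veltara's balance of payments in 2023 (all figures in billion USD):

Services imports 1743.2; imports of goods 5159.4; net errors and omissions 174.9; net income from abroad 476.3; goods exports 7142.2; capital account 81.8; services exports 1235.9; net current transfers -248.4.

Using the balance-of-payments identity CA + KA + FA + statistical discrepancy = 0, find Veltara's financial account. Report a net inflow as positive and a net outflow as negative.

Goods balance = 7142.2 - 5159.4 = 1982.8
Services balance = 1235.9 - 1743.2 = -507.3
Trade balance (goods + services) = 1982.8 + (-507.3) = 1475.5
Net primary income = 476.3
Net secondary income = -248.4
Current account = 1475.5 + 476.3 + (-248.4) = 1703.4
Financial account = -(1703.4 + 81.8 + 174.9) = -1960.1

-1960.1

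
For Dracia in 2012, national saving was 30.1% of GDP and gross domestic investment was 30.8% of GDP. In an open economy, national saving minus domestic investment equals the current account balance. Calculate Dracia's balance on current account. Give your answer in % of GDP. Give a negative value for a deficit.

-0.7

S - I = CA (net lending to the rest of the world).
CA = S - I = 30.1 - 30.8 = -0.7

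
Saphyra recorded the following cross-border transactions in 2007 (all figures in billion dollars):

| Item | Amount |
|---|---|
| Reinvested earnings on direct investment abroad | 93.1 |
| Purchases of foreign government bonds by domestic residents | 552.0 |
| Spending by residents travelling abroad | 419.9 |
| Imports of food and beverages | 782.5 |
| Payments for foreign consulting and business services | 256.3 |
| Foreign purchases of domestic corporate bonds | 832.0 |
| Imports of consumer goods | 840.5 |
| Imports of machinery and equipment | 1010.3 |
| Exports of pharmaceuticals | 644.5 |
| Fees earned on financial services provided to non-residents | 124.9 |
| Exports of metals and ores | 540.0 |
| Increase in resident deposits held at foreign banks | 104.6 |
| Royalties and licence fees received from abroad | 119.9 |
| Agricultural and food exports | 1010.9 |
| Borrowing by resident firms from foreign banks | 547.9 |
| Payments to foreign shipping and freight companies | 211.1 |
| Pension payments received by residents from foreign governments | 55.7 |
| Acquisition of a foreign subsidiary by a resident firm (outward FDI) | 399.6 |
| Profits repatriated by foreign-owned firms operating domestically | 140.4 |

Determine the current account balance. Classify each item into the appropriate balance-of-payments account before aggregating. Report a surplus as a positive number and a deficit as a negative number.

Goods: 540.0 + 644.5 + 1010.9 - 1010.3 - 782.5 - 840.5 = -437.9
Services: -419.9 + 119.9 + 124.9 - 256.3 - 211.1 = -642.5
Primary income: 93.1 - 140.4 = -47.3
Secondary income: 55.7
Current account = (-437.9) + (-642.5) + (-47.3) + 55.7 = -1072.0
(Excluded from the current account — financial account: purchases of foreign government bonds by domestic residents 552.0, foreign purchases of domestic corporate bonds 832.0, increase in resident deposits held at foreign banks 104.6, borrowing by resident firms from foreign banks 547.9, acquisition of a foreign subsidiary by a resident firm (outward FDI) 399.6.)

-1072.0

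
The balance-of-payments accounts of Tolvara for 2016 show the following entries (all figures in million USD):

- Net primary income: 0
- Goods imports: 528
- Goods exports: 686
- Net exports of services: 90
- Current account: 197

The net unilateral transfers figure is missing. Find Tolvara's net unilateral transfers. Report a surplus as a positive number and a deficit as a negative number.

Current account = goods balance + services balance + net primary income + net secondary income
Sum of the known components = 248
Net unilateral transfers = CA - (known components) = 197 - 248 = -51

-51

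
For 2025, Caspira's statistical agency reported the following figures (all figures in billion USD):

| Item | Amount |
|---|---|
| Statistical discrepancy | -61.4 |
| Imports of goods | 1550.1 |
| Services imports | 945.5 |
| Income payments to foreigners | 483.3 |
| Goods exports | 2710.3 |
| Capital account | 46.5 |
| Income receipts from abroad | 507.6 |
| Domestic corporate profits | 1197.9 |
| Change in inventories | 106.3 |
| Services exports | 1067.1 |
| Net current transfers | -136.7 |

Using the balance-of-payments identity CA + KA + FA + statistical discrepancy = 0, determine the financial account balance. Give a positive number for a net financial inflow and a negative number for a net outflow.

-1154.5

Goods balance = 2710.3 - 1550.1 = 1160.2
Services balance = 1067.1 - 945.5 = 121.6
Trade balance (goods + services) = 1160.2 + 121.6 = 1281.8
Net primary income = 507.6 - 483.3 = 24.3
Net secondary income = -136.7
Current account = 1281.8 + 24.3 + (-136.7) = 1169.4
Financial account = -(1169.4 + 46.5 + (-61.4)) = -1154.5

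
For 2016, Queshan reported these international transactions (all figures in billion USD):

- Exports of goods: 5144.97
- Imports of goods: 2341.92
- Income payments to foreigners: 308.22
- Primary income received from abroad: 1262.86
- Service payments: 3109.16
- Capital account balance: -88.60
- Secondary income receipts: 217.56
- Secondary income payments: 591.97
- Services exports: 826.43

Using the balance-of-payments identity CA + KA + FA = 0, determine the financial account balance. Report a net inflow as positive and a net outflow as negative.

Goods balance = 5144.97 - 2341.92 = 2803.05
Services balance = 826.43 - 3109.16 = -2282.73
Trade balance (goods + services) = 2803.05 + (-2282.73) = 520.32
Net primary income = 1262.86 - 308.22 = 954.64
Net secondary income = 217.56 - 591.97 = -374.41
Current account = 520.32 + 954.64 + (-374.41) = 1100.55
Financial account = -(1100.55 + (-88.60)) = -1011.95

-1011.95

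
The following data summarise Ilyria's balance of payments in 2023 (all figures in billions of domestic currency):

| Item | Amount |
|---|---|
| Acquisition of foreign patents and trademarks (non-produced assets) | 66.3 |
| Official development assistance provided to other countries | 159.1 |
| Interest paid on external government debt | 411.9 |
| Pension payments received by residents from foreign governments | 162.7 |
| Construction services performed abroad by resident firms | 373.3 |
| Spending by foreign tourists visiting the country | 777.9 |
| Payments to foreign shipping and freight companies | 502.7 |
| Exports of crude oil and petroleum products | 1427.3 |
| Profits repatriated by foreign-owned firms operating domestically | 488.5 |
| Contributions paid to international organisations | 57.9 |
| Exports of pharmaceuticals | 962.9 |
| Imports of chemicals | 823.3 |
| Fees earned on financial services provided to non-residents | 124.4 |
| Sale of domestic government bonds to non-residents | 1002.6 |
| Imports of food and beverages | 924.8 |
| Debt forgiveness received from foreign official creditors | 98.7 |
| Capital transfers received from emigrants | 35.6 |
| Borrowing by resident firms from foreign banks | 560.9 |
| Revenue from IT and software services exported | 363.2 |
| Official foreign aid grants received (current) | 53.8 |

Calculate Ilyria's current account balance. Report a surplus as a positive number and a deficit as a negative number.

877.3

Goods: -924.8 + 962.9 + 1427.3 - 823.3 = 642.1
Services: -502.7 + 777.9 + 373.3 + 124.4 + 363.2 = 1136.1
Primary income: -488.5 - 411.9 = -900.4
Secondary income: -57.9 - 159.1 + 162.7 + 53.8 = -0.5
Current account = 642.1 + 1136.1 + (-900.4) + (-0.5) = 877.3
(Excluded from the current account — capital account: acquisition of foreign patents and trademarks (non-produced assets) 66.3, debt forgiveness received from foreign official creditors 98.7, capital transfers received from emigrants 35.6; financial account: sale of domestic government bonds to non-residents 1002.6, borrowing by resident firms from foreign banks 560.9.)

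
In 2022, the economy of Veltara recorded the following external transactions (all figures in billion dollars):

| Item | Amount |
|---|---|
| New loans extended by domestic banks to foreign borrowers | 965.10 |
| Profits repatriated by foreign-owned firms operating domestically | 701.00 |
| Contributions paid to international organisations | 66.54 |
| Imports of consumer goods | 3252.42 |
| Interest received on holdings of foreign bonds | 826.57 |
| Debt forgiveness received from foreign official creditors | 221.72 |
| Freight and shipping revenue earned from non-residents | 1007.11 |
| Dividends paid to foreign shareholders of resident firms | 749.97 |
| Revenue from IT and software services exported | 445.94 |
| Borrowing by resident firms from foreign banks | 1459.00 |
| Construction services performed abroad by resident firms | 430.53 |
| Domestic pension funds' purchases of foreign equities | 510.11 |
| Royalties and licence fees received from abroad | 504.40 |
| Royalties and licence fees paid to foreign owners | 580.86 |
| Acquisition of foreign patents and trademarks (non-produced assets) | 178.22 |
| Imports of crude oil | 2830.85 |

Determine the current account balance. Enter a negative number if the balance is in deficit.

-4967.09

Goods: -3252.42 - 2830.85 = -6083.27
Services: 504.40 + 445.94 + 430.53 - 580.86 + 1007.11 = 1807.12
Primary income: -749.97 - 701.00 + 826.57 = -624.40
Secondary income: -66.54
Current account = (-6083.27) + 1807.12 + (-624.40) + (-66.54) = -4967.09
(Excluded from the current account — financial account: new loans extended by domestic banks to foreign borrowers 965.10, borrowing by resident firms from foreign banks 1459.00, domestic pension funds' purchases of foreign equities 510.11; capital account: debt forgiveness received from foreign official creditors 221.72, acquisition of foreign patents and trademarks (non-produced assets) 178.22.)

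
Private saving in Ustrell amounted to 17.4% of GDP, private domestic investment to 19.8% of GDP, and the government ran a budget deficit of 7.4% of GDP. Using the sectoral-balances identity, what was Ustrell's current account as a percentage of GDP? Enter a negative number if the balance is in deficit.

-9.8

By the sectoral-balances identity, CA = (S_private - I) + (T - G).
Private balance = 17.4 - 19.8 = -2.4
Government balance (T - G) = -7.4
CA = -2.4 + (-7.4) = -9.8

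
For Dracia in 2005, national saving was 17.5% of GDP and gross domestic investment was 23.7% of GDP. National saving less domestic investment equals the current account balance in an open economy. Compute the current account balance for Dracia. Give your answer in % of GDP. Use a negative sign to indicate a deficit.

-6.2

S - I = CA (net lending to the rest of the world).
CA = S - I = 17.5 - 23.7 = -6.2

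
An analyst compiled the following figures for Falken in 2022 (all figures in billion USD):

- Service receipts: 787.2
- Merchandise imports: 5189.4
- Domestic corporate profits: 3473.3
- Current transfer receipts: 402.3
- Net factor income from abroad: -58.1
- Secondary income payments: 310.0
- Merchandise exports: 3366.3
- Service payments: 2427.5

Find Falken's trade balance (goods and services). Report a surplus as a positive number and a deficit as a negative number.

-3463.4

Goods balance = 3366.3 - 5189.4 = -1823.1
Services balance = 787.2 - 2427.5 = -1640.3
Trade balance (goods + services) = -1823.1 + (-1640.3) = -3463.4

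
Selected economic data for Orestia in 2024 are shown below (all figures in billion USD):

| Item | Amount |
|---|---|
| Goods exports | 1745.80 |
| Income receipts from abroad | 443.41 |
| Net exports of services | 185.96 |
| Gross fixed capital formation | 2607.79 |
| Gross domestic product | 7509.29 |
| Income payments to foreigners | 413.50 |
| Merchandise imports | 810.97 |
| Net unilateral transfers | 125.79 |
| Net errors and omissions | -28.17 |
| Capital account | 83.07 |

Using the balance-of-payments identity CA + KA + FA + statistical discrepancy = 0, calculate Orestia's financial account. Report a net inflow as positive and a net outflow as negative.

Goods balance = 1745.80 - 810.97 = 934.83
Services balance = 185.96
Trade balance (goods + services) = 934.83 + 185.96 = 1120.79
Net primary income = 443.41 - 413.50 = 29.91
Net secondary income = 125.79
Current account = 1120.79 + 29.91 + 125.79 = 1276.49
Financial account = -(1276.49 + 83.07 + (-28.17)) = -1331.39

-1331.39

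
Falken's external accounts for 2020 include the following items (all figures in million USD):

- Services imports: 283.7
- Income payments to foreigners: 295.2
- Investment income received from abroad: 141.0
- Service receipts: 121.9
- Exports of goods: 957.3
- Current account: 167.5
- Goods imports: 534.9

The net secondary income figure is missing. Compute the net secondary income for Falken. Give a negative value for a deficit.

61.1

Current account = goods balance + services balance + net primary income + net secondary income
Sum of the known components = 106.4
Net secondary income = CA - (known components) = 167.5 - 106.4 = 61.1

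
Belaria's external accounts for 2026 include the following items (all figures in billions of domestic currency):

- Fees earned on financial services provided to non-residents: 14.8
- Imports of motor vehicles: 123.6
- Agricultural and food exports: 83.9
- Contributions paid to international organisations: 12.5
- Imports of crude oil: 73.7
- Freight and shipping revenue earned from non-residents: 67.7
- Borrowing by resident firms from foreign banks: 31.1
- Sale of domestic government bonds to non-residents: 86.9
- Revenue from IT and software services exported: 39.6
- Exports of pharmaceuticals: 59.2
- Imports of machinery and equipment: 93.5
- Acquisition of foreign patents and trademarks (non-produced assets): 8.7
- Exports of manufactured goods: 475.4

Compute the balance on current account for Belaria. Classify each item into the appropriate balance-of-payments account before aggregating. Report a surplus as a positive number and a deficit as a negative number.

Goods: 83.9 + 59.2 + 475.4 - 123.6 - 93.5 - 73.7 = 327.7
Services: 67.7 + 14.8 + 39.6 = 122.1
Secondary income: -12.5
Current account = 327.7 + 122.1 + (-12.5) = 437.3
(Excluded from the current account — financial account: borrowing by resident firms from foreign banks 31.1, sale of domestic government bonds to non-residents 86.9; capital account: acquisition of foreign patents and trademarks (non-produced assets) 8.7.)

437.3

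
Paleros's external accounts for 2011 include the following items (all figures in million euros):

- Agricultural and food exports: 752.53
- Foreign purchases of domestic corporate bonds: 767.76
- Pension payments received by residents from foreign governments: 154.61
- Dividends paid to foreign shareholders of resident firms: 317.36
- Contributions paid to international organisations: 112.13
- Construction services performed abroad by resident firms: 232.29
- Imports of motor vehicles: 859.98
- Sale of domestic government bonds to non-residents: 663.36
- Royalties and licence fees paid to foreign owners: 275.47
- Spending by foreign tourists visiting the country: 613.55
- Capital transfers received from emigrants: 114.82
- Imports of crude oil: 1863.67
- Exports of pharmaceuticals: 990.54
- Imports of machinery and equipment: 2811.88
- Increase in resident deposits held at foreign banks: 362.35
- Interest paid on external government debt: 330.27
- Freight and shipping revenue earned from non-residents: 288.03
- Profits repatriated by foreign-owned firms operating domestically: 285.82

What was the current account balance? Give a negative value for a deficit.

-3825.03

Goods: -2811.88 - 859.98 + 752.53 - 1863.67 + 990.54 = -3792.46
Services: 613.55 + 232.29 + 288.03 - 275.47 = 858.40
Primary income: -285.82 - 317.36 - 330.27 = -933.45
Secondary income: -112.13 + 154.61 = 42.48
Current account = (-3792.46) + 858.40 + (-933.45) + 42.48 = -3825.03
(Excluded from the current account — financial account: foreign purchases of domestic corporate bonds 767.76, sale of domestic government bonds to non-residents 663.36, increase in resident deposits held at foreign banks 362.35; capital account: capital transfers received from emigrants 114.82.)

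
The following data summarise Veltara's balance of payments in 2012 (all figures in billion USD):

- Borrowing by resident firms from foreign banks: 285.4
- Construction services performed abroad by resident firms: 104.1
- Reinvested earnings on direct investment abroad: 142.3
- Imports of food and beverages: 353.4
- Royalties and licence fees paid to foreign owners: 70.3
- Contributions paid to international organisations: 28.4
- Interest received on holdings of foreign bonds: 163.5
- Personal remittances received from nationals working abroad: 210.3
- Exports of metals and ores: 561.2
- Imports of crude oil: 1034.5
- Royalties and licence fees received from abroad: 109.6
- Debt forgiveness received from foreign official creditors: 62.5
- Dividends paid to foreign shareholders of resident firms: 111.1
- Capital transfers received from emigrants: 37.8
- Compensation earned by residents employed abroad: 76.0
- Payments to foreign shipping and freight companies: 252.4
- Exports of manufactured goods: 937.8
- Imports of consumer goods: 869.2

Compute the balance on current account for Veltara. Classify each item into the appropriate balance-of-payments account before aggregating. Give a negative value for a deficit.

-414.5

Goods: 937.8 - 1034.5 + 561.2 - 353.4 - 869.2 = -758.1
Services: 104.1 - 252.4 + 109.6 - 70.3 = -109.0
Primary income: 142.3 + 76.0 + 163.5 - 111.1 = 270.7
Secondary income: 210.3 - 28.4 = 181.9
Current account = (-758.1) + (-109.0) + 270.7 + 181.9 = -414.5
(Excluded from the current account — financial account: borrowing by resident firms from foreign banks 285.4; capital account: debt forgiveness received from foreign official creditors 62.5, capital transfers received from emigrants 37.8.)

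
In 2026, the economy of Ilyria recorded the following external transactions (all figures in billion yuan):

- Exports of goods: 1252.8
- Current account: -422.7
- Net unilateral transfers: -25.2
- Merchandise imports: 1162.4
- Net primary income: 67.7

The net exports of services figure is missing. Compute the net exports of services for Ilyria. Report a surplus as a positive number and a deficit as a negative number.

-555.6

Current account = goods balance + services balance + net primary income + net secondary income
Sum of the known components = 132.9
Net exports of services = CA - (known components) = -422.7 - 132.9 = -555.6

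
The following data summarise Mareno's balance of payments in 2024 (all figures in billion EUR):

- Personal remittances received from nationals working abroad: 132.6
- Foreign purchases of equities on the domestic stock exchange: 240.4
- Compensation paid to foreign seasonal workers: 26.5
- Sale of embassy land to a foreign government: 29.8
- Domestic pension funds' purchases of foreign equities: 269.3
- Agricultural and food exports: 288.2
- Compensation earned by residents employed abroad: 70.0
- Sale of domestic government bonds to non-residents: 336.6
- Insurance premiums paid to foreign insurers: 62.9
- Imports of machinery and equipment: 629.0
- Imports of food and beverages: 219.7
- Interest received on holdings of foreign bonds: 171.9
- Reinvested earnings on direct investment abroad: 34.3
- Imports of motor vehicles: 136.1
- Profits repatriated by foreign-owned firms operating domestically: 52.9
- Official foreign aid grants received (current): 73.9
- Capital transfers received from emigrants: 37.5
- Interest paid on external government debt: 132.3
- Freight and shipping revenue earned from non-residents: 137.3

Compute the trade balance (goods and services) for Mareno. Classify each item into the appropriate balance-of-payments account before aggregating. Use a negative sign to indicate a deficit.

-622.2

Goods: -136.1 - 219.7 + 288.2 - 629.0 = -696.6
Services: -62.9 + 137.3 = 74.4
Trade balance = -696.6 + 74.4 = -622.2
(Excluded from the trade balance — secondary income: personal remittances received from nationals working abroad 132.6, official foreign aid grants received (current) 73.9; financial account: foreign purchases of equities on the domestic stock exchange 240.4, domestic pension funds' purchases of foreign equities 269.3, sale of domestic government bonds to non-residents 336.6; primary income: compensation paid to foreign seasonal workers 26.5, compensation earned by residents employed abroad 70.0, interest received on holdings of foreign bonds 171.9, reinvested earnings on direct investment abroad 34.3, profits repatriated by foreign-owned firms operating domestically 52.9, interest paid on external government debt 132.3; capital account: sale of embassy land to a foreign government 29.8, capital transfers received from emigrants 37.5.)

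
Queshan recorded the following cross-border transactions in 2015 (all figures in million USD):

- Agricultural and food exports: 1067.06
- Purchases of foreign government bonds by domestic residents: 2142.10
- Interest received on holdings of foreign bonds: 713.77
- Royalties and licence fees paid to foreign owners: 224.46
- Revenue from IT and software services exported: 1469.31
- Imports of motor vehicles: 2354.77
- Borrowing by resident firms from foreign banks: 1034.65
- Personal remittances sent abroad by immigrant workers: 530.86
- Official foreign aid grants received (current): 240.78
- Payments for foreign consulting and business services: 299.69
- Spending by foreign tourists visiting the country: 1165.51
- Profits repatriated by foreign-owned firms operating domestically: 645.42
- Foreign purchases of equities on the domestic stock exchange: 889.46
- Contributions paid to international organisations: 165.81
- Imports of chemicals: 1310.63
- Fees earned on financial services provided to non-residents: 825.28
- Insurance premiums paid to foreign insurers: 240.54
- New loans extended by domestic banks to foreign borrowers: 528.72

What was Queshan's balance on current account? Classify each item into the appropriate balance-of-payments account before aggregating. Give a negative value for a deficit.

-290.47

Goods: -1310.63 + 1067.06 - 2354.77 = -2598.34
Services: -240.54 + 1165.51 - 224.46 + 825.28 + 1469.31 - 299.69 = 2695.41
Primary income: 713.77 - 645.42 = 68.35
Secondary income: -530.86 - 165.81 + 240.78 = -455.89
Current account = (-2598.34) + 2695.41 + 68.35 + (-455.89) = -290.47
(Excluded from the current account — financial account: purchases of foreign government bonds by domestic residents 2142.10, borrowing by resident firms from foreign banks 1034.65, foreign purchases of equities on the domestic stock exchange 889.46, new loans extended by domestic banks to foreign borrowers 528.72.)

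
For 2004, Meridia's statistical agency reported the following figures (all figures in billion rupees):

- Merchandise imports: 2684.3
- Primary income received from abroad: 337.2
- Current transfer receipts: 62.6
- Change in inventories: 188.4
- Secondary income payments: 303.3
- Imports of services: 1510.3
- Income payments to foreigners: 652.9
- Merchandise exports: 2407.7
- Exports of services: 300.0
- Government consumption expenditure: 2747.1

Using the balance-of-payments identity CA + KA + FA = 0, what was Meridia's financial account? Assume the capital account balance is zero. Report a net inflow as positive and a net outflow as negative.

Goods balance = 2407.7 - 2684.3 = -276.6
Services balance = 300.0 - 1510.3 = -1210.3
Trade balance (goods + services) = -276.6 + (-1210.3) = -1486.9
Net primary income = 337.2 - 652.9 = -315.7
Net secondary income = 62.6 - 303.3 = -240.7
Current account = -1486.9 + (-315.7) + (-240.7) = -2043.3
Financial account = -(-2043.3) = 2043.3

2043.3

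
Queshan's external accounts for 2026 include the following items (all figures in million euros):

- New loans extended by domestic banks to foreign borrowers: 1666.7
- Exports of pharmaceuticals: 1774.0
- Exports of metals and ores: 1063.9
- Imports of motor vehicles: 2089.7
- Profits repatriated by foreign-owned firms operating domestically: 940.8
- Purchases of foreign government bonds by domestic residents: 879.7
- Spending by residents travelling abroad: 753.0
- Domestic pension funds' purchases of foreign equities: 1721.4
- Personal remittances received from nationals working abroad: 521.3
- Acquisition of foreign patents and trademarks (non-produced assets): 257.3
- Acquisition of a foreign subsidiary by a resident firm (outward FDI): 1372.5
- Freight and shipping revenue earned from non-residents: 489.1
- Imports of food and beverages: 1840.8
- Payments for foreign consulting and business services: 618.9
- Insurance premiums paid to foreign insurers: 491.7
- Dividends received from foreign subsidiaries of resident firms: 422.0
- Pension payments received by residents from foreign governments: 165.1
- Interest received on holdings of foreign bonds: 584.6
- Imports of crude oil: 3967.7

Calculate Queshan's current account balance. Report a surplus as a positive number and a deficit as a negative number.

-5682.6

Goods: -1840.8 - 2089.7 - 3967.7 + 1774.0 + 1063.9 = -5060.3
Services: -753.0 - 491.7 + 489.1 - 618.9 = -1374.5
Primary income: 422.0 - 940.8 + 584.6 = 65.8
Secondary income: 521.3 + 165.1 = 686.4
Current account = (-5060.3) + (-1374.5) + 65.8 + 686.4 = -5682.6
(Excluded from the current account — financial account: new loans extended by domestic banks to foreign borrowers 1666.7, purchases of foreign government bonds by domestic residents 879.7, domestic pension funds' purchases of foreign equities 1721.4, acquisition of a foreign subsidiary by a resident firm (outward FDI) 1372.5; capital account: acquisition of foreign patents and trademarks (non-produced assets) 257.3.)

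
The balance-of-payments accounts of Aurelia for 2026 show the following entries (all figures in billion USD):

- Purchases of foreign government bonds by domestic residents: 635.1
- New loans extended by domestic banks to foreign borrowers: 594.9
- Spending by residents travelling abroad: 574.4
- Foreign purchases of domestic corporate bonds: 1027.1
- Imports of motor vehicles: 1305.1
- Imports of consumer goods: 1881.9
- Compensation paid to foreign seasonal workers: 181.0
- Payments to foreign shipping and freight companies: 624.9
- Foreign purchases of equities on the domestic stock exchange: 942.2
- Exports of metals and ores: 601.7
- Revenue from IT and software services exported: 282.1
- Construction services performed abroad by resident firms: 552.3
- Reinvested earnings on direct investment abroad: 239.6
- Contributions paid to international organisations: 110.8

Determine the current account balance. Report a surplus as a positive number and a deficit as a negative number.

-3002.4

Goods: 601.7 - 1881.9 - 1305.1 = -2585.3
Services: 282.1 - 574.4 + 552.3 - 624.9 = -364.9
Primary income: -181.0 + 239.6 = 58.6
Secondary income: -110.8
Current account = (-2585.3) + (-364.9) + 58.6 + (-110.8) = -3002.4
(Excluded from the current account — financial account: purchases of foreign government bonds by domestic residents 635.1, new loans extended by domestic banks to foreign borrowers 594.9, foreign purchases of domestic corporate bonds 1027.1, foreign purchases of equities on the domestic stock exchange 942.2.)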